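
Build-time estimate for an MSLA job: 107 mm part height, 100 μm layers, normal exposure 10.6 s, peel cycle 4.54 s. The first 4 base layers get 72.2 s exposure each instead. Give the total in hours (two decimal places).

Number of layers: 107 / 0.1 → 1070 (rounded up).
Bottom layers = 4 × (72.2 + 4.54) = 306.96 s.
Normal layers = 1066 × (10.6 + 4.54) = 16139.24 s.
Total = 306.96 + 16139.24 = 16446.2 s = 4.57 hours.

4.57 hours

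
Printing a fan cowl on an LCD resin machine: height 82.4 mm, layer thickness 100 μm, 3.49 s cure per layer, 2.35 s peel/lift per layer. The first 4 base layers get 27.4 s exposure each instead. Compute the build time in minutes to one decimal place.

81.8 minutes

Number of layers: 82.4 / 0.1 → 824 (rounded up).
Burn-in layers = 4 × (27.4 + 2.35), so 119 s.
Normal layers: 820 × (3.49 + 2.35) → 4788.8 s.
Total = 119 + 4788.8 = 4907.8 s = 81.8 minutes.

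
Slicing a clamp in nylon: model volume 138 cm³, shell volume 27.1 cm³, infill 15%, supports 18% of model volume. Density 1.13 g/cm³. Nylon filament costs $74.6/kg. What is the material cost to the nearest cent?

$5.78

Interior volume = 138 − 27.1 = 110.9 cm³.
Infill deposited = 0.15 × 110.9 = 16.635 cm³.
Support = 0.18 × 138 = 24.84 cm³.
Deposited volume = 27.1 + 16.635 + 24.84, so 68.575 cm³.
Mass: 68.575 × 1.13 → 77.48975 g.
Cost = 77.48975 g / 1000 × $74.6/kg = $5.78.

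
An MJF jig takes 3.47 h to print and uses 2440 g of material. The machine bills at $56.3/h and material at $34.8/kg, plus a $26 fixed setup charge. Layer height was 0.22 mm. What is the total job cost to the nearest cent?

Machine cost: 56.3 × 3.47 → $195.361.
Material cost = 34.8 × 2440/1000 = $84.912.
Total = 195.361 + 84.912 + 26 = 306.273 ≈ $306.27.

$306.27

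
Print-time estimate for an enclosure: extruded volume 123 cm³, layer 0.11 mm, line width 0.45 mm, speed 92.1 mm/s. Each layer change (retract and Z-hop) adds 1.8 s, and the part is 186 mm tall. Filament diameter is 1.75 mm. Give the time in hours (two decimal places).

Line area = 0.11 × 0.45, so 0.0495 mm².
Path length: 123000 mm³ / 0.0495 mm² → 2484848.5 mm.
Extrusion time = 2484848.5 / 92.1, so 26979.9 s.
Number of layers: 186 / 0.11 → 1691 (rounded up).
Non-print overhead: 1691 × 1.8 → 3043.8 s.
Altogether 26979.9 + 3043.8 = 30023.7 s, i.e. 8.34 hours.

8.34 hours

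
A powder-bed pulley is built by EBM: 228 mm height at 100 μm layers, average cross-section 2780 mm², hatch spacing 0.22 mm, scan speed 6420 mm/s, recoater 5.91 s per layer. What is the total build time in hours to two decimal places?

Layers = ⌈228/0.1⌉ = 2280.
Scan path per layer: 2780 / 0.22 → 12636.4 mm.
Beam time per layer = 12636.4 / 6420, so 1.9683 s.
Layer cycle: 1.9683 + 5.91 → 7.8783 s.
Total: 2280 × 7.8783 s = 17962.524 s → 4.99 hours.

4.99 hours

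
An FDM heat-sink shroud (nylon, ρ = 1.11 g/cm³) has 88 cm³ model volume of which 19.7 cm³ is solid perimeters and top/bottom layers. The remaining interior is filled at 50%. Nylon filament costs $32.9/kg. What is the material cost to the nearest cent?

Infill region = 88 − 19.7 = 68.3 cm³.
Deposited infill = 0.50 × 68.3, so 34.15 cm³.
Deposited volume: 19.7 + 34.15 → 53.85 cm³.
Mass: 53.85 × 1.11 → 59.7735 g.
At $32.9/kg: 59.7735/1000 × 32.9 = $1.97.

$1.97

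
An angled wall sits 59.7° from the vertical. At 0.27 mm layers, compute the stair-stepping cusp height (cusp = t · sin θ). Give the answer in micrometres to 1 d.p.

233.1 μm

h_c = t·sin θ = 0.27 × 0.8634 = 0.233118 mm (233.1 μm).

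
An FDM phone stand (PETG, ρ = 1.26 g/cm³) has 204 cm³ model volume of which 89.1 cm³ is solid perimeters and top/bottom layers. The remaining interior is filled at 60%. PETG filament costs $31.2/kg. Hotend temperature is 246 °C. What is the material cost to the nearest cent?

Infill region = 204 − 89.1 = 114.9 cm³.
Infill volume = 0.60 × 114.9, so 68.94 cm³.
Deposited volume = 89.1 + 68.94, so 158.04 cm³.
Mass = 158.04 × 1.26, so 199.1304 g.
At $31.2/kg: 199.1304/1000 × 31.2 = $6.21.

$6.21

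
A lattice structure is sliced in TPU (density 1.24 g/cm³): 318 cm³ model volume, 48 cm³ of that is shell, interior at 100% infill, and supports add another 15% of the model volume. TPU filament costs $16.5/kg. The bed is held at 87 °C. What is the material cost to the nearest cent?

$7.48

Infill region = 318 − 48, so 270 cm³.
Infill volume = 1.00 × 270, so 270 cm³.
Support = 0.15 × 318 = 47.7 cm³.
Total extruded: 48 + 270 + 47.7 → 365.7 cm³.
Mass: 365.7 × 1.24 → 453.468 g.
At $16.5/kg: 453.468/1000 × 16.5 = $7.48.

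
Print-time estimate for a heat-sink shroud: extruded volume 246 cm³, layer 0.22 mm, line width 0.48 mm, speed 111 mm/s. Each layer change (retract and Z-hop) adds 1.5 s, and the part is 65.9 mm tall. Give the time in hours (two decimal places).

5.95 hours

Extrusion cross-section = 0.22 × 0.48 = 0.1056 mm².
Total extruded path = 246000/0.1056 = 2329545.5 mm.
Print-move time = 2329545.5 / 111, so 20986.9 s.
Number of layers: 65.9 / 0.22 → 300 (rounded up).
Z-hop total: 300 × 1.5 → 450 s.
Altogether 20986.9 + 450 = 21436.9 s, i.e. 5.95 hours.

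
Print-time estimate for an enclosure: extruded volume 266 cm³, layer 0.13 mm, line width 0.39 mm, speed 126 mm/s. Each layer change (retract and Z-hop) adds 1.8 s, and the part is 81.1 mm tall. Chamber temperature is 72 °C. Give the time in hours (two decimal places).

11.88 hours

Extrusion cross-section = 0.13 × 0.39, so 0.0507 mm².
Total extruded path = 266000/0.0507 = 5246548.3 mm.
Time extruding = 5246548.3 / 126, so 41639.3 s.
Layers = ⌈81.1/0.13⌉ = 624.
Layer-change overhead = 624 × 1.8, so 1123.2 s.
Total = 41639.3 + 1123.2 = 42762.5 s = 11.88 hours.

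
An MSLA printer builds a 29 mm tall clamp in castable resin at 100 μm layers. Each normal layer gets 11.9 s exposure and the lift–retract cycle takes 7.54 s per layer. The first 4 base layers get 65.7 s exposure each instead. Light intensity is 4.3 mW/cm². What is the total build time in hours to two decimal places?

1.63 hours

Number of layers: 29 / 0.1 → 290 (rounded up).
Bottom layers = 4 × (65.7 + 7.54) = 292.96 s.
Normal layers = 286 × (11.9 + 7.54), so 5559.84 s.
Total = 292.96 + 5559.84 = 5852.8 s = 1.63 hours.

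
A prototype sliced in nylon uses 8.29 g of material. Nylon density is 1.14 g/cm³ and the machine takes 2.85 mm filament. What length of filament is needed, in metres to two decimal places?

1.14 m

Extruded volume: 8.29/1.14 = 7.2719 cm³ (7271.9 mm³).
A = π r² = π × 1.425² = 6.3794 mm².
L = V/A = 7271.9/6.3794 = 1139.9 mm → 1.14 m.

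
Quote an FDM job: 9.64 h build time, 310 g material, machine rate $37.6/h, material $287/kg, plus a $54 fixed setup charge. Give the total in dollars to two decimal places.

Machine-time cost = 37.6 × 9.64 = $362.464.
Material charge: 287 × 310/1000 → $88.97.
Total = 362.464 + 88.97 + 54 = 505.434 ≈ $505.43.

$505.43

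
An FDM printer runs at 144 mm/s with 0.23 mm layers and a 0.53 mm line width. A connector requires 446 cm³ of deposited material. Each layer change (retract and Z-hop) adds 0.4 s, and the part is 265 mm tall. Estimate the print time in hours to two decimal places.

7.19 hours

Line area: 0.23 × 0.53 → 0.1219 mm².
Path length: 446000 mm³ / 0.1219 mm² → 3658736.7 mm.
Print-move time: 3658736.7 / 144 → 25407.9 s.
Layers = ⌈265/0.23⌉ = 1153.
Non-print overhead: 1153 × 0.4 → 461.2 s.
Altogether 25407.9 + 461.2 = 25869.1 s, i.e. 7.19 hours.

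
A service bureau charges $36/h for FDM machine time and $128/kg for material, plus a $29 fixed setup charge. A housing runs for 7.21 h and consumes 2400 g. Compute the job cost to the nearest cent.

Time charge: 36 × 7.21 → $259.56.
Material cost: 128 × 2400/1000 → $307.20.
Total = 259.56 + 307.20 + 29 = $595.76.

$595.76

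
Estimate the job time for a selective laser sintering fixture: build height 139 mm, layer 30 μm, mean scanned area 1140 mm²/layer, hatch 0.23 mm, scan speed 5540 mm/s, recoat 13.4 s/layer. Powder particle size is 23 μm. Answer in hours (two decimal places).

18.40 hours

Layer count = ceil(139 / 0.03) = 4634.
Scan path per layer = 1140 / 0.23, so 4956.5 mm.
Scan time per layer = 4956.5 / 5540 = 0.8947 s.
Per-layer time: 0.8947 + 13.4 → 14.2947 s.
4634 layers × 14.2947 s/layer = 66241.6398 s, i.e. 18.40 hours.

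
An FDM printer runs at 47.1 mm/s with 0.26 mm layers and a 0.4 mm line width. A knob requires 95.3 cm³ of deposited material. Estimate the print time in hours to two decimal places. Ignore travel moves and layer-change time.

5.40 hours

Bead cross-section: 0.26 × 0.4 → 0.104 mm².
Toolpath length = 95.3 cm³ / 0.104 mm² = 95300 / 0.104 = 916346.2 mm.
Print-move time = 916346.2 / 47.1, so 19455.3 s.
19455.3 s = 5.40 hours.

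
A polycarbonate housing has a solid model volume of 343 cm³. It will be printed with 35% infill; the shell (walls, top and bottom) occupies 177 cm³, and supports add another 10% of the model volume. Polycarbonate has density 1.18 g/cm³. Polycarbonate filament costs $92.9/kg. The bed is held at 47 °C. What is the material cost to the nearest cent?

Infill region: 343 − 177 → 166 cm³.
Deposited infill = 0.35 × 166 = 58.1 cm³.
Support = 0.10 × 343 = 34.3 cm³.
Total extruded = 177 + 58.1 + 34.3 = 269.4 cm³.
Mass = 269.4 × 1.18, so 317.892 g.
Cost = 317.892 g / 1000 × $92.9/kg = $29.53.

$29.53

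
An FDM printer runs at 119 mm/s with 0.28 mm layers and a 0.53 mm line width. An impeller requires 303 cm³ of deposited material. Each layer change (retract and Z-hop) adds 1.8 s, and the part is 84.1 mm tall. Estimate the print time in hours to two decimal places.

Extrusion cross-section = 0.28 × 0.53, so 0.1484 mm².
Path length: 303000 mm³ / 0.1484 mm² → 2041779 mm.
Time extruding = 2041779 / 119, so 17157.8 s.
Layers = ⌈84.1/0.28⌉ = 301.
Z-hop total = 301 × 1.8, so 541.8 s.
Total = 17157.8 + 541.8 = 17699.6 s = 4.92 hours.

4.92 hours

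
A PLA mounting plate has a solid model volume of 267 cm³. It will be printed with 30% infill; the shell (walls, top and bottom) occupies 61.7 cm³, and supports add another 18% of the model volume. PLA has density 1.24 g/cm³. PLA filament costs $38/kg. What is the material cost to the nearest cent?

$8.07

Volume inside the shell = 267 − 61.7, so 205.3 cm³.
Infill volume = 0.30 × 205.3 = 61.59 cm³.
Support = 0.18 × 267, so 48.06 cm³.
Total printed volume: 61.7 + 61.59 + 48.06 → 171.35 cm³.
Mass: 171.35 × 1.24 → 212.474 g.
At $38/kg: 212.474/1000 × 38 = $8.07.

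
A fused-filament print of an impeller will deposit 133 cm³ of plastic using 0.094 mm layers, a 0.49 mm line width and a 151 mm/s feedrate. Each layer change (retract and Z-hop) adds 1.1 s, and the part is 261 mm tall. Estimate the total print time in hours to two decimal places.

6.16 hours

Extrusion cross-section: 0.094 × 0.49 → 0.04606 mm².
Path length: 133000 mm³ / 0.04606 mm² → 2887538 mm.
Extrusion time: 2887538 / 151 → 19122.8 s.
Number of layers: 261 / 0.094 → 2777 (rounded up).
Z-hop total = 2777 × 1.1, so 3054.7 s.
Total = 19122.8 + 3054.7 = 22177.5 s = 6.16 hours.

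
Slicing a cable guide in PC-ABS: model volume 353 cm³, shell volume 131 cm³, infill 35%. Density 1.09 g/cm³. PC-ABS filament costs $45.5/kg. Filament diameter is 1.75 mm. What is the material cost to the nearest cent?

$10.35

Interior volume: 353 − 131 → 222 cm³.
Infill deposited = 0.35 × 222 = 77.7 cm³.
Deposited volume = 131 + 77.7, so 208.7 cm³.
Mass = 208.7 × 1.09, so 227.483 g.
Cost = 227.483 g / 1000 × $45.5/kg = $10.35.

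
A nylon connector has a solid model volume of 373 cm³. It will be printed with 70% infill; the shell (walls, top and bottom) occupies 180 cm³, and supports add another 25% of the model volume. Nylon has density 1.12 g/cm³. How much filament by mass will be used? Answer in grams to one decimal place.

457.4 g

Infill region = 373 − 180, so 193 cm³.
Deposited infill = 0.70 × 193 = 135.1 cm³.
Support: 0.25 × 373 → 93.25 cm³.
Deposited volume = 180 + 135.1 + 93.25, so 408.35 cm³.
Mass = 408.35 × 1.12 = 457.352 g.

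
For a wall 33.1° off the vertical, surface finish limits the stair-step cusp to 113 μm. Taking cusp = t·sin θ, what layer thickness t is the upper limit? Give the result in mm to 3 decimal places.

Layer height = cusp / sin(33.1°) = 0.113 / 0.5461 = 0.207 mm.

0.207 mm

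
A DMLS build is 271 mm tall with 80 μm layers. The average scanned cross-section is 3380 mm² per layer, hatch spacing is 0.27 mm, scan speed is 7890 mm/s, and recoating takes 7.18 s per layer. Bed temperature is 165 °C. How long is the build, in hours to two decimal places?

Layer count = ceil(271 / 0.08) = 3388.
Per-layer scan distance = 3380 / 0.27 = 12518.5 mm.
Per-layer scan time: 12518.5 / 7890 → 1.5866 s.
Time per layer = 1.5866 + 7.18 = 8.7666 s.
3388 layers × 8.7666 s/layer = 29701.2408 s, i.e. 8.25 hours.

8.25 hours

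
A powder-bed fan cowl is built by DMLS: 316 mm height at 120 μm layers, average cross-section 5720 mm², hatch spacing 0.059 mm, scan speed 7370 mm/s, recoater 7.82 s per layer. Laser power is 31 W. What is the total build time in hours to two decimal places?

15.35 hours

Layer count = ceil(316 / 0.12) = 2634.
Scan path per layer: 5720 / 0.059 → 96949.2 mm.
Scan time per layer: 96949.2 / 7370 → 13.1546 s.
Per-layer time: 13.1546 + 7.82 → 20.9746 s.
2634 layers × 20.9746 s/layer = 55247.0964 s, i.e. 15.35 hours.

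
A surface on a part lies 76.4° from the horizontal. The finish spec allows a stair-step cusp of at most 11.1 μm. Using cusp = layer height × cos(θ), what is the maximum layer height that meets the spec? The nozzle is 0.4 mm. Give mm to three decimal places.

0.047 mm

Layer height = cusp / cos(76.4°) = 0.0111 / 0.2351 = 0.047 mm.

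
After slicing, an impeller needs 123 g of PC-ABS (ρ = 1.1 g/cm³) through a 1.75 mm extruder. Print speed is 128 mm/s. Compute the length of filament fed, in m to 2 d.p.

Extruded volume: 123/1.1 = 111.8182 cm³ (111818.2 mm³).
A = π r² = π × 0.875² = 2.4053 mm².
Length = 111818.2 / 2.4053 = 46488.26 mm = 46.49 m.

46.49 m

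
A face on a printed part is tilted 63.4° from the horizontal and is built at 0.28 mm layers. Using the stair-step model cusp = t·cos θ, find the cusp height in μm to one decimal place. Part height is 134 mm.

h_c = t·cos θ = 0.28 × 0.4478 = 0.125384 mm (125.4 μm).

125.4 μm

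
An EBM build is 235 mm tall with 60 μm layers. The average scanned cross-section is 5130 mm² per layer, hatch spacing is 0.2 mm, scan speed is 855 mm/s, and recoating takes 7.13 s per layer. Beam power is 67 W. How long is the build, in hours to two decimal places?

40.40 hours

Layers = ⌈235/0.06⌉ = 3917.
Hatch length per layer: 5130 / 0.2 → 25650 mm.
Per-layer scan time = 25650 / 855 = 30 s.
Layer cycle = 30 + 7.13, so 37.13 s.
Total: 3917 × 37.13 s = 145438.21 s → 40.40 hours.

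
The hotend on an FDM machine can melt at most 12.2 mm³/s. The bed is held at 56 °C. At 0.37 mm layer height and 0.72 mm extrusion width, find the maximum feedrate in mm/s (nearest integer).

Extrusion cross-section: 0.37 × 0.72 → 0.2664 mm².
v_max = Q/A = 12.2/0.2664 = 45.80 mm/s → 46 mm/s.

46 mm/s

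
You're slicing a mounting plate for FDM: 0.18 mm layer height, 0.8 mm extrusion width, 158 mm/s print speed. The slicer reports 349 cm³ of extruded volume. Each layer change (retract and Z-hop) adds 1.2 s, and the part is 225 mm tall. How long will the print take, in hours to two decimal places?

4.68 hours

Bead cross-section: 0.18 × 0.8 → 0.144 mm².
Toolpath length = 349 cm³ / 0.144 mm² = 349000 / 0.144 = 2423611.1 mm.
Print-move time: 2423611.1 / 158 → 15339.3 s.
Number of layers: 225 / 0.18 → 1250 (rounded up).
Z-hop total: 1250 × 1.2 → 1500 s.
Total = 15339.3 + 1500 = 16839.3 s = 4.68 hours.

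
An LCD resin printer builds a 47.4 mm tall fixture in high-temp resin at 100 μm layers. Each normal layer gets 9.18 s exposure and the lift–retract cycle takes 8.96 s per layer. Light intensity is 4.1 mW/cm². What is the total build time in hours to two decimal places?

Layers = ⌈47.4/0.1⌉ = 474.
Each layer takes = 9.18 + 8.96 = 18.14 s.
Total = 474 × 18.14 = 8598.36 s = 2.39 hours.

2.39 hours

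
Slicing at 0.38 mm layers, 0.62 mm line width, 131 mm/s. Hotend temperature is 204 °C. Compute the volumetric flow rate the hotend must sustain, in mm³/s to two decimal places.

A = 0.38 × 0.62 = 0.2356 mm².
Q = v·A = 131 × 0.2356 = 30.86 mm³/s.

30.86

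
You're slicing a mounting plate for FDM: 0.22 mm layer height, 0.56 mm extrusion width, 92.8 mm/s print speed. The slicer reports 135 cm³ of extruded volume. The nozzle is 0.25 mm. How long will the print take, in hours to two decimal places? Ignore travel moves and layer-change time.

3.28 hours

Line area: 0.22 × 0.56 → 0.1232 mm².
Total extruded path = 135000/0.1232 = 1095779.2 mm.
Time extruding = 1095779.2 / 92.8, so 11808 s.
Converting: 11808 s = 3.28 hours.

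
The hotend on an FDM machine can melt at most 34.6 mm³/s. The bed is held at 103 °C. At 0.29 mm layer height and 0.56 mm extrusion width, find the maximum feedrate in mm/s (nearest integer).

213 mm/s

Bead cross-section = 0.29 × 0.56 = 0.1624 mm².
v_max = Q/A = 34.6/0.1624 = 213.05 mm/s → 213 mm/s.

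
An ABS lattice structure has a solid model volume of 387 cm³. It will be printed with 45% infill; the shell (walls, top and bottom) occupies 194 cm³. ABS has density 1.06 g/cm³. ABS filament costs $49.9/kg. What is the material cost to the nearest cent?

$14.86

Infill region: 387 − 194 → 193 cm³.
Infill volume = 0.45 × 193, so 86.85 cm³.
Total extruded = 194 + 86.85 = 280.85 cm³.
Mass = 280.85 × 1.06 = 297.701 g.
At $49.9/kg: 297.701/1000 × 49.9 = $14.86.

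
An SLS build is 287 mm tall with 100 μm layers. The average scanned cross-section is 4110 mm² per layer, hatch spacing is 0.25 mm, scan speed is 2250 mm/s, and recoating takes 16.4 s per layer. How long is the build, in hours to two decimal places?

Layers = ⌈287/0.1⌉ = 2870.
Scan path per layer: 4110 / 0.25 → 16440 mm.
Laser time per layer: 16440 / 2250 → 7.3067 s.
Layer cycle = 7.3067 + 16.4, so 23.7067 s.
Build time = 2870 × 23.7067 = 68038.229 s = 18.90 hours.

18.90 hours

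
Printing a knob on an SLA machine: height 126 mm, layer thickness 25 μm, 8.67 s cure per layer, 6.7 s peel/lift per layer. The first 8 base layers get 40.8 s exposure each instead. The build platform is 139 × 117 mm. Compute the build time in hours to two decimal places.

Layers = ⌈126/0.025⌉ = 5040.
Bottom layers = 8 × (40.8 + 6.7), so 380 s.
Regular layers = 5032 × (8.67 + 6.7) = 77341.84 s.
Sum: 380 + 77341.84 = 77721.84 s → 21.59 hours.

21.59 hours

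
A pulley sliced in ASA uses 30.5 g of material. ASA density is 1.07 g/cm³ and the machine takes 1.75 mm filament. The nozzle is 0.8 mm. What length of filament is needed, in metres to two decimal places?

11.85 m

Extruded volume: 30.5/1.07 = 28.5047 cm³ (28504.7 mm³).
Cross-section of 1.75 mm filament: π·(1.75/2)² = 2.4053 mm².
L = V/A = 28504.7/2.4053 = 11850.79 mm → 11.85 m.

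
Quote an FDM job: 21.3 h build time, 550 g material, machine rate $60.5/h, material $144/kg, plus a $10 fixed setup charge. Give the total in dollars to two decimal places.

Time charge = 60.5 × 21.3, so $1288.65.
Material cost: 144 × 550/1000 → $79.20.
Adding setup: 1288.65 + 79.20 + 10 → $1377.85.

$1377.85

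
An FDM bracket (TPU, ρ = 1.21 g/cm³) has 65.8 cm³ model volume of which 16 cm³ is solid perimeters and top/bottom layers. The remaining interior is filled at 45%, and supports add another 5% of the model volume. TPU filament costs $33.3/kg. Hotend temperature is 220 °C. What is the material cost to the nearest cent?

$1.68

Infill region = 65.8 − 16, so 49.8 cm³.
Infill volume = 0.45 × 49.8 = 22.41 cm³.
Support: 0.05 × 65.8 → 3.29 cm³.
Total extruded = 16 + 22.41 + 3.29, so 41.7 cm³.
Mass: 41.7 × 1.21 → 50.457 g.
Cost = 50.457 g / 1000 × $33.3/kg = $1.68.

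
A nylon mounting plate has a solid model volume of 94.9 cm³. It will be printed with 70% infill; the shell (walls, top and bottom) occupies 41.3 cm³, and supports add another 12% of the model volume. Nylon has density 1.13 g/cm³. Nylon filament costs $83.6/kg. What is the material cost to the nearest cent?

Interior volume = 94.9 − 41.3 = 53.6 cm³.
Infill volume = 0.70 × 53.6 = 37.52 cm³.
Support: 0.12 × 94.9 → 11.388 cm³.
Total printed volume: 41.3 + 37.52 + 11.388 → 90.208 cm³.
Mass = 90.208 × 1.13, so 101.93504 g.
Cost = 101.93504 g / 1000 × $83.6/kg = $8.52.

$8.52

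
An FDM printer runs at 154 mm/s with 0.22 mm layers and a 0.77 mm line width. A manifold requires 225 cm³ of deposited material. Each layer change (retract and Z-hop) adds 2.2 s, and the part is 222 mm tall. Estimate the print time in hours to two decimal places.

Bead cross-section = 0.22 × 0.77 = 0.1694 mm².
Toolpath length = 225 cm³ / 0.1694 mm² = 225000 / 0.1694 = 1328217.2 mm.
Extrusion time = 1328217.2 / 154 = 8624.8 s.
Layer count = ceil(222 / 0.22) = 1010.
Z-hop total = 1010 × 2.2 = 2222 s.
Altogether 8624.8 + 2222 = 10846.8 s, i.e. 3.01 hours.

3.01 hours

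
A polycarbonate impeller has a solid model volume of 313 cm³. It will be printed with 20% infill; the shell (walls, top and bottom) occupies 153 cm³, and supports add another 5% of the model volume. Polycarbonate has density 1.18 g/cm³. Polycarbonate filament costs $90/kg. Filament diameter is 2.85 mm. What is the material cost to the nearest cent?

$21.31

Infill region = 313 − 153 = 160 cm³.
Infill volume = 0.20 × 160, so 32 cm³.
Support = 0.05 × 313, so 15.65 cm³.
Total extruded = 153 + 32 + 15.65 = 200.65 cm³.
Mass = 200.65 × 1.18 = 236.767 g.
At $90/kg: 236.767/1000 × 90 = $21.31.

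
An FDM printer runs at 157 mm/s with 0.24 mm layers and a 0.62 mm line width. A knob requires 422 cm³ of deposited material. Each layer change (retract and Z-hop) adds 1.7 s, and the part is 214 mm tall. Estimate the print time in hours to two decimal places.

Bead cross-section: 0.24 × 0.62 → 0.1488 mm².
Toolpath length = 422 cm³ / 0.1488 mm² = 422000 / 0.1488 = 2836021.5 mm.
Extrusion time = 2836021.5 / 157, so 18063.8 s.
Number of layers: 214 / 0.24 → 892 (rounded up).
Layer-change overhead = 892 × 1.7, so 1516.4 s.
Total = 18063.8 + 1516.4 = 19580.2 s = 5.44 hours.

5.44 hours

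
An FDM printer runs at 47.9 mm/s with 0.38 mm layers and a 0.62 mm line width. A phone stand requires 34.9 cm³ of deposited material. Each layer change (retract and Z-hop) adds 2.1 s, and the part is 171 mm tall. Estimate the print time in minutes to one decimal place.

Extrusion cross-section: 0.38 × 0.62 → 0.2356 mm².
Path length: 34900 mm³ / 0.2356 mm² → 148132.4 mm.
Extrusion time = 148132.4 / 47.9, so 3092.5 s.
Number of layers: 171 / 0.38 → 450 (rounded up).
Layer-change overhead: 450 × 2.1 → 945 s.
Total = 3092.5 + 945 = 4037.5 s = 67.3 minutes.

67.3 minutes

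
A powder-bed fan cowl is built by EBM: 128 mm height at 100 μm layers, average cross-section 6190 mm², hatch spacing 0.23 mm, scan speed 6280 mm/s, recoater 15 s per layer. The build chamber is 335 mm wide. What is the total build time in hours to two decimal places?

Layer count = ceil(128 / 0.1) = 1280.
Hatch length per layer = 6190 / 0.23, so 26913 mm.
Scan time per layer: 26913 / 6280 → 4.2855 s.
Time per layer: 4.2855 + 15 → 19.2855 s.
Build time = 1280 × 19.2855 = 24685.44 s = 6.86 hours.

6.86 hours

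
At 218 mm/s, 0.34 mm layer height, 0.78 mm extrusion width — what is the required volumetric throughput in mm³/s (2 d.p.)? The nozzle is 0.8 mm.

Bead cross-section = 0.34 × 0.78 = 0.2652 mm².
Volumetric flow = 218 × 0.2652 = 57.81 mm³/s.

57.81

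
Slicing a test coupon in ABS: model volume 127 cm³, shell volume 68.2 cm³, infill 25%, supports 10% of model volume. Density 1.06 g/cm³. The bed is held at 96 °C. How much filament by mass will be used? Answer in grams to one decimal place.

Infill region = 127 − 68.2 = 58.8 cm³.
Infill deposited: 0.25 × 58.8 → 14.7 cm³.
Support = 0.10 × 127, so 12.7 cm³.
Total printed volume: 68.2 + 14.7 + 12.7 → 95.6 cm³.
Mass = 95.6 × 1.06 = 101.336 g.

101.3 g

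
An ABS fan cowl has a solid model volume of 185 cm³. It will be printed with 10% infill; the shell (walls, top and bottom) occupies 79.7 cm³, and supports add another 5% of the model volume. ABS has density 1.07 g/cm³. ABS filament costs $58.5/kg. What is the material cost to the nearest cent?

$6.23

Volume inside the shell: 185 − 79.7 → 105.3 cm³.
Infill deposited: 0.10 × 105.3 → 10.53 cm³.
Support = 0.05 × 185 = 9.25 cm³.
Total extruded: 79.7 + 10.53 + 9.25 → 99.48 cm³.
Mass = 99.48 × 1.07 = 106.4436 g.
Cost = 106.4436 g / 1000 × $58.5/kg = $6.23.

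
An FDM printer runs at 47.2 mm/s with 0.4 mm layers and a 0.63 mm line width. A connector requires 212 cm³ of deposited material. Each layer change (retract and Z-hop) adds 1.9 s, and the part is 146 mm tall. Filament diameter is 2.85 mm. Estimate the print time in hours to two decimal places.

Bead cross-section = 0.4 × 0.63, so 0.252 mm².
Total extruded path = 212000/0.252 = 841269.8 mm.
Print-move time: 841269.8 / 47.2 → 17823.5 s.
Number of layers: 146 / 0.4 → 365 (rounded up).
Non-print overhead: 365 × 1.9 → 693.5 s.
Total = 17823.5 + 693.5 = 18517 s = 5.14 hours.

5.14 hours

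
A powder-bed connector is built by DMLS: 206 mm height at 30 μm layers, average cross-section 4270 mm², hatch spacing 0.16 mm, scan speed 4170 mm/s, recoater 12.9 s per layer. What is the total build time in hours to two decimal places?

36.81 hours

Number of layers: 206 / 0.03 → 6867 (rounded up).
Per-layer scan distance: 4270 / 0.16 → 26687.5 mm.
Scan time per layer = 26687.5 / 4170, so 6.3999 s.
Layer cycle: 6.3999 + 12.9 → 19.2999 s.
Total: 6867 × 19.2999 s = 132532.4133 s → 36.81 hours.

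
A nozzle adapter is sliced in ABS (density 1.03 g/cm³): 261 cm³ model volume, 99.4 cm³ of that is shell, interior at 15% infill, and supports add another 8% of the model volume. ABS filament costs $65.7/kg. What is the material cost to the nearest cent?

$9.78

Interior volume = 261 − 99.4 = 161.6 cm³.
Deposited infill: 0.15 × 161.6 → 24.24 cm³.
Support = 0.08 × 261 = 20.88 cm³.
Deposited volume: 99.4 + 24.24 + 20.88 → 144.52 cm³.
Mass = 144.52 × 1.03, so 148.8556 g.
Cost = 148.8556 g / 1000 × $65.7/kg = $9.78.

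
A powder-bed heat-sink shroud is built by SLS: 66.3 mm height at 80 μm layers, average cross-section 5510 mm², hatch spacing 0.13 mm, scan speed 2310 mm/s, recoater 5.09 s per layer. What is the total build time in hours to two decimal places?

Layers = ⌈66.3/0.08⌉ = 829.
Scan path per layer = 5510 / 0.13 = 42384.6 mm.
Laser time per layer = 42384.6 / 2310 = 18.3483 s.
Time per layer = 18.3483 + 5.09 = 23.4383 s.
Total: 829 × 23.4383 s = 19430.3507 s → 5.40 hours.

5.40 hours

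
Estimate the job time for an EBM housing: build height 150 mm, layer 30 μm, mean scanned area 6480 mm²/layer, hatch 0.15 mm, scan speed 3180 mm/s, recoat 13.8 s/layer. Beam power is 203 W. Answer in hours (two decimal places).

Number of layers: 150 / 0.03 → 5000 (rounded up).
Scan path per layer = 6480 / 0.15, so 43200 mm.
Scan time per layer = 43200 / 3180 = 13.5849 s.
Time per layer = 13.5849 + 13.8 = 27.3849 s.
5000 layers × 27.3849 s/layer = 136924.5 s, i.e. 38.03 hours.

38.03 hours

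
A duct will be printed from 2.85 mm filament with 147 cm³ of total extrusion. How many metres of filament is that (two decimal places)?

23.04 m

A = π r² = π × 1.425² = 6.3794 mm².
Length = 147 cm³ / 6.3794 mm² = 147000 / 6.3794 = 23042.92 mm = 23.04 m.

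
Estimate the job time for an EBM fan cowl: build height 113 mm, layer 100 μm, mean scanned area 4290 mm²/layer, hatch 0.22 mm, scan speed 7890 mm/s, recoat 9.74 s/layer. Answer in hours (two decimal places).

3.83 hours

Layers = ⌈113/0.1⌉ = 1130.
Per-layer scan distance: 4290 / 0.22 → 19500 mm.
Scan time per layer: 19500 / 7890 → 2.4715 s.
Time per layer: 2.4715 + 9.74 → 12.2115 s.
1130 layers × 12.2115 s/layer = 13798.995 s, i.e. 3.83 hours.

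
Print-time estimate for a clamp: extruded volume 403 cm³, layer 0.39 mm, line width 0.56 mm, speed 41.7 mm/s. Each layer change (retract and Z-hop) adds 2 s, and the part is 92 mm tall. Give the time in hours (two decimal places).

Extrusion cross-section = 0.39 × 0.56 = 0.2184 mm².
Total extruded path = 403000/0.2184 = 1845238.1 mm.
Print-move time = 1845238.1 / 41.7 = 44250.3 s.
Layer count = ceil(92 / 0.39) = 236.
Non-print overhead = 236 × 2 = 472 s.
Altogether 44250.3 + 472 = 44722.3 s, i.e. 12.42 hours.

12.42 hours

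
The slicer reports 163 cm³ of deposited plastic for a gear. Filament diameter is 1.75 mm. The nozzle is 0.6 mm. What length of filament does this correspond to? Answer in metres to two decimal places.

Cross-section of 1.75 mm filament: π·(1.75/2)² = 2.4053 mm².
L = 163000 mm³ / 2.4053 mm² = 67767.01 mm, i.e. 67.77 m.

67.77 m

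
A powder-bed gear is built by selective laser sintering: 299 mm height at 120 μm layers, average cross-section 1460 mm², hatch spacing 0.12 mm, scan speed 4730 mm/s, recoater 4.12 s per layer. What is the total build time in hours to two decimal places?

Layer count = ceil(299 / 0.12) = 2492.
Scan path per layer: 1460 / 0.12 → 12166.7 mm.
Per-layer scan time = 12166.7 / 4730, so 2.5722 s.
Layer cycle = 2.5722 + 4.12 = 6.6922 s.
2492 layers × 6.6922 s/layer = 16676.9624 s, i.e. 4.63 hours.

4.63 hours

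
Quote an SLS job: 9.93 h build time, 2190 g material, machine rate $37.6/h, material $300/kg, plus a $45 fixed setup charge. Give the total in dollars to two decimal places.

Machine cost = 37.6 × 9.93, so $373.368.
Material charge: 300 × 2190/1000 → $657.00.
Adding setup: 373.368 + 657.00 + 45 → 1075.368 ≈ $1075.37.

$1075.37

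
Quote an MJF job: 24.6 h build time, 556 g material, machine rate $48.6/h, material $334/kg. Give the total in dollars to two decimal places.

$1381.26

Time charge = 48.6 × 24.6, so $1195.56.
Material cost: 334 × 556/1000 → $185.704.
Total = 1195.56 + 185.704 = 1381.264 ≈ $1381.26.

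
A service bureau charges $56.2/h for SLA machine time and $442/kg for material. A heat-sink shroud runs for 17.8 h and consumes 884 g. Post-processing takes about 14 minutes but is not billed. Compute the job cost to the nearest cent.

Time charge: 56.2 × 17.8 → $1000.36.
Material charge: 442 × 884/1000 → $390.728.
Job cost: 1000.36 + 390.728 = 1391.088 ≈ $1391.09.

$1391.09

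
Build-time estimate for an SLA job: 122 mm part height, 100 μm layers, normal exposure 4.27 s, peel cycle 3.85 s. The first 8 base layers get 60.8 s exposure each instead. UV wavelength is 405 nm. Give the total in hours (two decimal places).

Layer count = ceil(122 / 0.1) = 1220.
Base layers = 8 × (60.8 + 3.85), so 517.2 s.
Regular layers: 1212 × (4.27 + 3.85) → 9841.44 s.
Sum: 517.2 + 9841.44 = 10358.64 s → 2.88 hours.

2.88 hours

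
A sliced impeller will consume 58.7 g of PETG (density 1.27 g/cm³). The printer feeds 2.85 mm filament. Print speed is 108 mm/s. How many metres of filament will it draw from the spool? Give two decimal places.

Volume = 58.7 g / 1.27 g·cm⁻³ = 46.2205 cm³ = 46220.5 mm³.
Filament cross-section = π × (2.85/2)² = 6.3794 mm².
L = V/A = 46220.5/6.3794 = 7245.27 mm → 7.25 m.

7.25 m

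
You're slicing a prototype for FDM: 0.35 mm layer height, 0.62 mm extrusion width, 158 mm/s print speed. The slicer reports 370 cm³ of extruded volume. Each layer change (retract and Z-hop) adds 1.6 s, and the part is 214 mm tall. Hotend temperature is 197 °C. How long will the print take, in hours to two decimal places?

Line area = 0.35 × 0.62, so 0.217 mm².
Total extruded path = 370000/0.217 = 1705069.1 mm.
Time extruding: 1705069.1 / 158 → 10791.6 s.
Layer count = ceil(214 / 0.35) = 612.
Non-print overhead: 612 × 1.6 → 979.2 s.
Total = 10791.6 + 979.2 = 11770.8 s = 3.27 hours.

3.27 hours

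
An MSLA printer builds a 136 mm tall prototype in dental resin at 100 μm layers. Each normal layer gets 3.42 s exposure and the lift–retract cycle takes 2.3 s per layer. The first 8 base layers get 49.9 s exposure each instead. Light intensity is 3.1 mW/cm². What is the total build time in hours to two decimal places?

Number of layers: 136 / 0.1 → 1360 (rounded up).
Base layers: 8 × (49.9 + 2.3) → 417.6 s.
Regular layers = 1352 × (3.42 + 2.3) = 7733.44 s.
Sum: 417.6 + 7733.44 = 8151.04 s → 2.26 hours.

2.26 hours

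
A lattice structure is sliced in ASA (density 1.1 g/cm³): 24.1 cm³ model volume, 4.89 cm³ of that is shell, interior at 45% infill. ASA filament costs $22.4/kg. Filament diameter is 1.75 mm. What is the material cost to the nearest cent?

Infill region: 24.1 − 4.89 → 19.21 cm³.
Infill volume = 0.45 × 19.21, so 8.6445 cm³.
Deposited volume: 4.89 + 8.6445 → 13.5345 cm³.
Mass = 13.5345 × 1.1 = 14.88795 g.
Cost = 14.88795 g / 1000 × $22.4/kg = $0.33.

$0.33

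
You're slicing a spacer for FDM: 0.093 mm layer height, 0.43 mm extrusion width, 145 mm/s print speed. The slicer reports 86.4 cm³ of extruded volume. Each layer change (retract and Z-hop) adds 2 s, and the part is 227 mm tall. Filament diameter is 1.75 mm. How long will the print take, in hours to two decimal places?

Extrusion cross-section = 0.093 × 0.43 = 0.03999 mm².
Toolpath length = 86.4 cm³ / 0.03999 mm² = 86400 / 0.03999 = 2160540.1 mm.
Print-move time = 2160540.1 / 145 = 14900.3 s.
Number of layers: 227 / 0.093 → 2441 (rounded up).
Layer-change overhead = 2441 × 2 = 4882 s.
Total = 14900.3 + 4882 = 19782.3 s = 5.50 hours.

5.50 hours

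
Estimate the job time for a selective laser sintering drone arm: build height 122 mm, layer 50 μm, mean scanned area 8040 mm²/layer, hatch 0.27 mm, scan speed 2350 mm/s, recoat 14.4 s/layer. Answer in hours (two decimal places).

18.35 hours

Layer count = ceil(122 / 0.05) = 2440.
Hatch length per layer = 8040 / 0.27, so 29777.8 mm.
Per-layer scan time = 29777.8 / 2350 = 12.6714 s.
Per-layer time = 12.6714 + 14.4 = 27.0714 s.
2440 layers × 27.0714 s/layer = 66054.216 s, i.e. 18.35 hours.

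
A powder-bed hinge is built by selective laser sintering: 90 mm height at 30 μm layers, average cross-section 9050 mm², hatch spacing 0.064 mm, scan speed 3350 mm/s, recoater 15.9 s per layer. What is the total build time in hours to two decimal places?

Number of layers: 90 / 0.03 → 3000 (rounded up).
Hatch length per layer = 9050 / 0.064, so 141406.3 mm.
Per-layer scan time = 141406.3 / 3350 = 42.2108 s.
Layer cycle: 42.2108 + 15.9 → 58.1108 s.
Total: 3000 × 58.1108 s = 174332.4 s → 48.43 hours.

48.43 hours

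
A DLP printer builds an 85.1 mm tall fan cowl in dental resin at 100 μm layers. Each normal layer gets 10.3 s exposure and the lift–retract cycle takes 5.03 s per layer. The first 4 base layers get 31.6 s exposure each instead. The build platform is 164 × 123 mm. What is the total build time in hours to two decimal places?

Layers = ⌈85.1/0.1⌉ = 851.
Burn-in layers = 4 × (31.6 + 5.03), so 146.52 s.
Remaining layers = 847 × (10.3 + 5.03), so 12984.51 s.
Total = 146.52 + 12984.51 = 13131.03 s = 3.65 hours.

3.65 hours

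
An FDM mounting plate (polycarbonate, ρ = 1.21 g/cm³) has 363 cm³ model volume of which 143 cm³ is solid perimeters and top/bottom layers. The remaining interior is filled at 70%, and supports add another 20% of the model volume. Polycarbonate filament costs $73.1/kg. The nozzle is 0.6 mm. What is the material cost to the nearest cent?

$32.69

Interior volume: 363 − 143 → 220 cm³.
Infill deposited: 0.70 × 220 → 154 cm³.
Support: 0.20 × 363 → 72.6 cm³.
Total extruded = 143 + 154 + 72.6, so 369.6 cm³.
Mass = 369.6 × 1.21, so 447.216 g.
At $73.1/kg: 447.216/1000 × 73.1 = $32.69.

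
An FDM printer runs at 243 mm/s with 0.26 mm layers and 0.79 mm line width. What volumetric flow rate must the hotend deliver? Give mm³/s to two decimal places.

49.91

Bead cross-section = 0.26 × 0.79, so 0.2054 mm².
Volumetric flow = 243 × 0.2054 = 49.91 mm³/s.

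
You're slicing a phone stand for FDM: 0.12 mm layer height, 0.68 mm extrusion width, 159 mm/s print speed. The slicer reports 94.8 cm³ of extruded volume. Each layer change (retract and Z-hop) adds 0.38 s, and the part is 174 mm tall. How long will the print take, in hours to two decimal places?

2.18 hours

Extrusion cross-section = 0.12 × 0.68 = 0.0816 mm².
Total extruded path = 94800/0.0816 = 1161764.7 mm.
Extrusion time = 1161764.7 / 159 = 7306.7 s.
Layer count = ceil(174 / 0.12) = 1450.
Non-print overhead: 1450 × 0.38 → 551 s.
Total = 7306.7 + 551 = 7857.7 s = 2.18 hours.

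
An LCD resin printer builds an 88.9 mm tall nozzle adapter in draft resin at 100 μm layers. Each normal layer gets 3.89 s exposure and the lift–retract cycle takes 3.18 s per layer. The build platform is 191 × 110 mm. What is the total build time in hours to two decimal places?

Number of layers: 88.9 / 0.1 → 889 (rounded up).
Cycle time = 3.89 + 3.18 = 7.07 s.
Build time: 889 × 7.07 s = 6285.23 s, i.e. 1.75 hours.

1.75 hours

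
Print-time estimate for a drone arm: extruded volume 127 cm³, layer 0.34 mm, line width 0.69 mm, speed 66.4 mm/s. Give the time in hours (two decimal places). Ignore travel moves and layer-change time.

Line area = 0.34 × 0.69, so 0.2346 mm².
Path length: 127000 mm³ / 0.2346 mm² → 541347 mm.
Extrusion time: 541347 / 66.4 → 8152.8 s.
8152.8 s = 2.26 hours.

2.26 hours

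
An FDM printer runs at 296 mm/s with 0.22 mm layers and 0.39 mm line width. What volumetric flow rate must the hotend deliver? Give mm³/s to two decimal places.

Bead cross-section: 0.22 × 0.39 → 0.0858 mm².
Volumetric flow = 296 × 0.0858 = 25.40 mm³/s.

25.40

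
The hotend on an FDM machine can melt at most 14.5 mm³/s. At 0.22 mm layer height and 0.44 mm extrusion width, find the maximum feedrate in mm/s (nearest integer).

150 mm/s

A = 0.22 × 0.44 = 0.0968 mm².
Max speed = 14.5 / 0.0968 = 149.79 ≈ 150 mm/s.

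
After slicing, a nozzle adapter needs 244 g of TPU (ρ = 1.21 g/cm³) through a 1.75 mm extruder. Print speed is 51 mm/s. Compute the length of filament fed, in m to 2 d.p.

83.84 m

Extruded volume: 244/1.21 = 201.6529 cm³ (201652.9 mm³).
A = π r² = π × 0.875² = 2.4053 mm².
Length = 201652.9 / 2.4053 = 83836.9 mm = 83.84 m.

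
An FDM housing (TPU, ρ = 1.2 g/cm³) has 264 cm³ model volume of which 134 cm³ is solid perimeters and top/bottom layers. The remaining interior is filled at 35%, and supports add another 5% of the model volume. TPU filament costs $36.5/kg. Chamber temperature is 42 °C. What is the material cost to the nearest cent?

Infill region = 264 − 134 = 130 cm³.
Infill volume = 0.35 × 130, so 45.5 cm³.
Support = 0.05 × 264, so 13.2 cm³.
Total printed volume = 134 + 45.5 + 13.2, so 192.7 cm³.
Mass: 192.7 × 1.2 → 231.24 g.
Cost = 231.24 g / 1000 × $36.5/kg = $8.44.

$8.44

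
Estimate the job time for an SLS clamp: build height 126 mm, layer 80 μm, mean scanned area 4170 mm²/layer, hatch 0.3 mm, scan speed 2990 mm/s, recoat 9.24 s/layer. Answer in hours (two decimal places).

Layer count = ceil(126 / 0.08) = 1575.
Hatch length per layer: 4170 / 0.3 → 13900 mm.
Laser time per layer = 13900 / 2990, so 4.6488 s.
Per-layer time = 4.6488 + 9.24, so 13.8888 s.
Total: 1575 × 13.8888 s = 21874.86 s → 6.08 hours.

6.08 hours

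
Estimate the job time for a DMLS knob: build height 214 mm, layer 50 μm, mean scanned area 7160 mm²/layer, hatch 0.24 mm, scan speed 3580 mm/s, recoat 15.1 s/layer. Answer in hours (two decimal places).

27.86 hours

Layer count = ceil(214 / 0.05) = 4280.
Scan path per layer = 7160 / 0.24 = 29833.3 mm.
Per-layer scan time: 29833.3 / 3580 → 8.3333 s.
Per-layer time: 8.3333 + 15.1 → 23.4333 s.
4280 layers × 23.4333 s/layer = 100294.524 s, i.e. 27.86 hours.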